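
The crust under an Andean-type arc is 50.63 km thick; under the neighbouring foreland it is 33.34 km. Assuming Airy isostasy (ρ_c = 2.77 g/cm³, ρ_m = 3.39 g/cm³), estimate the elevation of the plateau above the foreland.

3.16 km

Excess crust Δ = 50.63 km − 33.34 km = 17.29 km, split between elevation h and root r with h + r = Δ.
Airy balance ρ_c h = (ρ_m − ρ_c) r gives r = h ρ_c/(ρ_m − ρ_c), so h (1 + ρ_c/(ρ_m − ρ_c)) = Δ, i.e. h = Δ (ρ_m − ρ_c)/ρ_m.
h = 17.29 km × 0.62/3.39 = 3.16 km.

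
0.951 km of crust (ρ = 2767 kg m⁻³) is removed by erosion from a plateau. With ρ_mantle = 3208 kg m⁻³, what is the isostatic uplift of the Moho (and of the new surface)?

Unloading: uplift u = e ρ_c/ρ_m = 0.951 km × 2767/3208 = 0.82 km.

0.82 km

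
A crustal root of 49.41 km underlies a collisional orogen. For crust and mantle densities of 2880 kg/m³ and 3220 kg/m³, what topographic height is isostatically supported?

Isostatic balance requires: ρ_c h = (ρ_m − ρ_c) r.
h = r (ρ_m − ρ_c) / ρ_c = 49.41 km × (3220 − 2880) / 2880 = 5.83 km.

5.83 km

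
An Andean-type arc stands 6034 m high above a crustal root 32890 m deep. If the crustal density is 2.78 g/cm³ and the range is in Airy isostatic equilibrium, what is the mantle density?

Airy balance: ρ_c h = (ρ_m − ρ_c) r → ρ_m = ρ_c (1 + h/r).
ρ_m = 2.78 × (1 + 6034 m/32890 m) = 3.29 g/cm³.

3.29 g/cm³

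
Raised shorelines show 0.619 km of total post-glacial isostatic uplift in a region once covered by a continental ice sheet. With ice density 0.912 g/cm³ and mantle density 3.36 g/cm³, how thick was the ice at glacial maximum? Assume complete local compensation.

2.28 km

u = t ρ_ice/ρ_m → t = u ρ_m/ρ_ice = 0.619 km × 3.36/0.912 = 2.28 km.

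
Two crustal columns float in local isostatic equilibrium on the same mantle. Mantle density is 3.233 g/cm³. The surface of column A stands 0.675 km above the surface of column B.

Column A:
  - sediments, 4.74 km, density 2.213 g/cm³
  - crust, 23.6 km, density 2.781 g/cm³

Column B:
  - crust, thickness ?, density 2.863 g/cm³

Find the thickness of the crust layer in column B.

36 km

Take the compensation level at the base of the deeper column (depth z_c below the surface of column A) and equate Σ ρ_i t_i down to z_c; mantle fills any gap and the z_c terms cancel.
Column A: 4.74×2.213 + 23.6×2.781 + (z_c − 28.34)×3.233
Column B: 0.675×0 + x×2.863 + (z_c − 0.675 − 0 − x)×3.233
The z_c×3.233 term appears on both sides and cancels. Collect the known terms of each column as K = Σ(ρt)_known − 3.233 × (depth of known layers): K_A = 76.12122 − 3.233×28.34 = −15.502; K_B = 0 − 3.233×(0.675 + 0) = −2.182275.
Balance: K_A = K_B − x×(3.233 − 2.863), so x = (K_B − K_A)/(3.233 − 2.863) = 13.3197/0.37 = 36 km.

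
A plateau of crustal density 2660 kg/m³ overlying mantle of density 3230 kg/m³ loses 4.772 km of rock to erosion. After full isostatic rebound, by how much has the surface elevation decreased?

Rebound u = e ρ_c/ρ_m = 4.772 km × 2660/3230 = 3.93 km.
Net surface drop = e − u = 4.772 km − 3.93 km = e (ρ_m − ρ_c)/ρ_m = 0.842 km.

0.842 km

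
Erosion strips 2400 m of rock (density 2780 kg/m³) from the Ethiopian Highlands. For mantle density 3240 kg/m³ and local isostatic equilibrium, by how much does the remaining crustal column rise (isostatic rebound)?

Unloading: uplift u = e ρ_c/ρ_m = 2400 m × 2780/3240 = 2060 m.

2060 m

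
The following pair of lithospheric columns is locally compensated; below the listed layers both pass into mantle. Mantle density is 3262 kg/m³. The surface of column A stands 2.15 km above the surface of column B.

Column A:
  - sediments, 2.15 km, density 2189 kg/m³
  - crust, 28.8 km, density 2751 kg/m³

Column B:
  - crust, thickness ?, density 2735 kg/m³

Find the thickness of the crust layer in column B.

Take the compensation level at the base of the deeper column (depth z_c below the surface of column A) and equate Σ ρ_i t_i down to z_c; mantle fills any gap and the z_c terms cancel.
Column A: 2.15×2189 + 28.8×2751 + (z_c − 30.95)×3262
Column B: 2.15×0 + x×2735 + (z_c − 2.15 − 0 − x)×3262
The z_c×3262 term appears on both sides and cancels. Collect the known terms of each column as K = Σ(ρt)_known − 3262 × (depth of known layers): K_A = 83935.15 − 3262×30.95 = −17023.75; K_B = 0 − 3262×(2.15 + 0) = −7013.3.
Balance: K_A = K_B − x×(3262 − 2735), so x = (K_B − K_A)/(3262 − 2735) = 10010.5/527 = 19 km.

19 km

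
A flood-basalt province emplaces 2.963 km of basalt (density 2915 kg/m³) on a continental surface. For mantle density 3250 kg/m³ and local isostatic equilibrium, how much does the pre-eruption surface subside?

2.66 km

Subaerial loading: s = t ρ_load / ρ_m.
s = 2.963 km × 2915/3250 = 2.66 km.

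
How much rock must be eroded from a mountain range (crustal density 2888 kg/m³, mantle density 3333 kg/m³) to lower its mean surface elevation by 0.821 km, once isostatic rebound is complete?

6.15 km

Net drop Δ = e − u = e − e ρ_c/ρ_m = e (ρ_m − ρ_c)/ρ_m.
e = Δ ρ_m/(ρ_m − ρ_c) = 0.821 km × 3333/445 = 6.15 km.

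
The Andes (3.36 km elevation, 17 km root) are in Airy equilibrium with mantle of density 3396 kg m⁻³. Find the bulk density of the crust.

2840 kg m⁻³

ρ_c h = (ρ_m − ρ_c) r → ρ_c (h + r) = ρ_m r → ρ_c = ρ_m r / (h + r).
ρ_c = 3396 × 17 km / (3.36 km + 17 km) = 2840 kg m⁻³.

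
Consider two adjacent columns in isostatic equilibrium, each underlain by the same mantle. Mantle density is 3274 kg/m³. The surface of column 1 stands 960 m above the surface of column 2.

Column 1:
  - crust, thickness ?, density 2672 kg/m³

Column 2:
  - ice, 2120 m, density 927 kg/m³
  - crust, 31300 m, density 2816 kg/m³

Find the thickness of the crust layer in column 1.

Take the compensation level at the base of the deeper column (depth z_c below the surface of column 1) and equate Σ ρ_i t_i down to z_c; mantle fills any gap and the z_c terms cancel.
Column 1: x×2672 + (z_c − 0 − x)×3274
Column 2: 960×0 + 2120×927 + 31300×2816 + (z_c − 960 − 33420)×3274
The z_c×3274 term appears on both sides and cancels. Collect the known terms of each column as K = Σ(ρt)_known − 3274 × (depth of known layers): K_1 = 0 − 3274×0 = 0; K_2 = 90106040 − 3274×(960 + 33420) = −22454080.
Balance: K_1 − x×(3274 − 2672) = K_2, so x = (K_1 − K_2)/(3274 − 2672) = 22454100/602 = 37300 m.

37300 m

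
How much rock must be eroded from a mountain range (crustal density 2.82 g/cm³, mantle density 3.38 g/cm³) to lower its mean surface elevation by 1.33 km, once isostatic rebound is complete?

8.03 km

Net drop Δ = e − u = e − e ρ_c/ρ_m = e (ρ_m − ρ_c)/ρ_m.
e = Δ ρ_m/(ρ_m − ρ_c) = 1.33 km × 3.38/0.56 = 8.03 km.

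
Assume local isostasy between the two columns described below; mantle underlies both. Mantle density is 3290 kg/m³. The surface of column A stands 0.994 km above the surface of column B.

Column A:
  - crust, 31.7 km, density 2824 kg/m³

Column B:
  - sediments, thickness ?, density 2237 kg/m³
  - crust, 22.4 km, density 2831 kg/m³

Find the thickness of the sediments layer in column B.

Take the compensation level at the base of the deeper column (depth z_c below the surface of column A) and equate Σ ρ_i t_i down to z_c; mantle fills any gap and the z_c terms cancel.
Column A: 31.7×2824 + (z_c − 31.7)×3290
Column B: 0.994×0 + x×2237 + 22.4×2831 + (z_c − 0.994 − 22.4 − x)×3290
The z_c×3290 term appears on both sides and cancels. Collect the known terms of each column as K = Σ(ρt)_known − 3290 × (depth of known layers): K_A = 89520.8 − 3290×31.7 = −14772.2; K_B = 63414.4 − 3290×(0.994 + 22.4) = −13551.86.
Balance: K_A = K_B − x×(3290 − 2237), so x = (K_B − K_A)/(3290 − 2237) = 1220.34/1053 = 1.16 km.

1.16 km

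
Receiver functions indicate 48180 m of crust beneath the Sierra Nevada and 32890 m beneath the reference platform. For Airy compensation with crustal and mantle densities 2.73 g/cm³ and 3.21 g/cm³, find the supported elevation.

2290 m

Excess crust Δ = 48180 m − 32890 m = 15290 m, split between elevation h and root r with h + r = Δ.
Airy balance ρ_c h = (ρ_m − ρ_c) r gives r = h ρ_c/(ρ_m − ρ_c), so h (1 + ρ_c/(ρ_m − ρ_c)) = Δ, i.e. h = Δ (ρ_m − ρ_c)/ρ_m.
h = 15290 m × 0.48/3.21 = 2290 m.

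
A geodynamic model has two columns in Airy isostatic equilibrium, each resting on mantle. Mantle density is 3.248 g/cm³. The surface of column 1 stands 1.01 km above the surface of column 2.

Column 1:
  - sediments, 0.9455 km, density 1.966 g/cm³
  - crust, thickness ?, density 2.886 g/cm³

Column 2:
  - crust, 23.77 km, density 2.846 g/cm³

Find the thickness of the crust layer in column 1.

Take the compensation level at the base of the deeper column (depth z_c below the surface of column 1) and equate Σ ρ_i t_i down to z_c; mantle fills any gap and the z_c terms cancel.
Column 1: 0.9455×1.966 + x×2.886 + (z_c − 0.9455 − x)×3.248
Column 2: 1.01×0 + 23.77×2.846 + (z_c − 1.01 − 23.77)×3.248
The z_c×3.248 term appears on both sides and cancels. Collect the known terms of each column as K = Σ(ρt)_known − 3.248 × (depth of known layers): K_1 = 1.858853 − 3.248×0.9455 = −1.212131; K_2 = 67.64942 − 3.248×(1.01 + 23.77) = −12.83602.
Balance: K_1 − x×(3.248 − 2.886) = K_2, so x = (K_1 − K_2)/(3.248 − 2.886) = 11.6239/0.362 = 32.1 km.

32.1 km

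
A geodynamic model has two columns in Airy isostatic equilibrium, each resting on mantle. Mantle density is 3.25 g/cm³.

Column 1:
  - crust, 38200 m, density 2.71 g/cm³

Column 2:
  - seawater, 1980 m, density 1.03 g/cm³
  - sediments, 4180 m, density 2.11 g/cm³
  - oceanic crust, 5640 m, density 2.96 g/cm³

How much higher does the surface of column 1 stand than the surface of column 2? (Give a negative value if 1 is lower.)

For any compensation level in the mantle, the mantle terms cancel and isostasy reduces to e = (Σt_1 − Σt_2) − (Σ(ρt)_1 − Σ(ρt)_2) / ρ_m.
Σt_1 = 38200 m; Σt_2 = 11800 m; Σ(ρt)_1 = 103522; Σ(ρt)_2 = 27553.6 (in m·g/cm³).
e = (38200 − 11800) − (103522 − 27553.6) / 3.25 = 3030 m.

3030 m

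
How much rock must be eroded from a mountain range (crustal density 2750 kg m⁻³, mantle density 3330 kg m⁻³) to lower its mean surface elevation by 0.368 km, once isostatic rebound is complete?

2.11 km

Net drop Δ = e − u = e − e ρ_c/ρ_m = e (ρ_m − ρ_c)/ρ_m.
e = Δ ρ_m/(ρ_m − ρ_c) = 0.368 km × 3330/580 = 2.11 km.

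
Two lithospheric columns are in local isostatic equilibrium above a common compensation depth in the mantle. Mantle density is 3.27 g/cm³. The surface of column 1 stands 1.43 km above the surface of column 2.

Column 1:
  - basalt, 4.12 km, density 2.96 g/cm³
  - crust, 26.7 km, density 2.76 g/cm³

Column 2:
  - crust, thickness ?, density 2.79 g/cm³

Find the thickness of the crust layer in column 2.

21.3 km

Take the compensation level at the base of the deeper column (depth z_c below the surface of column 1) and equate Σ ρ_i t_i down to z_c; mantle fills any gap and the z_c terms cancel.
Column 1: 4.12×2.96 + 26.7×2.76 + (z_c − 30.82)×3.27
Column 2: 1.43×0 + x×2.79 + (z_c − 1.43 − 0 − x)×3.27
The z_c×3.27 term appears on both sides and cancels. Collect the known terms of each column as K = Σ(ρt)_known − 3.27 × (depth of known layers): K_1 = 85.8872 − 3.27×30.82 = −14.8942; K_2 = 0 − 3.27×(1.43 + 0) = −4.6761.
Balance: K_1 = K_2 − x×(3.27 − 2.79), so x = (K_2 − K_1)/(3.27 − 2.79) = 10.2181/0.48 = 21.3 km.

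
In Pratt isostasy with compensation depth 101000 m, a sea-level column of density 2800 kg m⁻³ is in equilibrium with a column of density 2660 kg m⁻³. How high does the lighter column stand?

ρ_ref D = ρ (D + h) → h = D (ρ_ref − ρ)/ρ.
h = 101000 m × (2800 − 2660)/2660 = 5320 m.

5320 m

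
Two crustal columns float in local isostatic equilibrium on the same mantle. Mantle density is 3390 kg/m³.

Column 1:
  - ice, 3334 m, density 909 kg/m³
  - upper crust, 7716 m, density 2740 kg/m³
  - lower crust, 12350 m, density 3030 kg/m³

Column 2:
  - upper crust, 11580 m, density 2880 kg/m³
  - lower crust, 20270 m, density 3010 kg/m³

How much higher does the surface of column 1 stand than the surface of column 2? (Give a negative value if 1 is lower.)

1220 m

For any compensation level in the mantle, the mantle terms cancel and isostasy reduces to e = (Σt_1 − Σt_2) − (Σ(ρt)_1 − Σ(ρt)_2) / ρ_m.
Σt_1 = 23400 m; Σt_2 = 31850 m; Σ(ρt)_1 = 61592946; Σ(ρt)_2 = 94363100 (in m·kg/m³).
e = (23400 − 31850) − (61592946 − 94363100) / 3390 = 1220 m.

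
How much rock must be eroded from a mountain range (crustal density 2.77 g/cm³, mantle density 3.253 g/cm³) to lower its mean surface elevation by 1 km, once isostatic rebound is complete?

6.73 km

Net drop Δ = e − u = e − e ρ_c/ρ_m = e (ρ_m − ρ_c)/ρ_m.
e = Δ ρ_m/(ρ_m − ρ_c) = 1 km × 3.253/0.483 = 6.73 km.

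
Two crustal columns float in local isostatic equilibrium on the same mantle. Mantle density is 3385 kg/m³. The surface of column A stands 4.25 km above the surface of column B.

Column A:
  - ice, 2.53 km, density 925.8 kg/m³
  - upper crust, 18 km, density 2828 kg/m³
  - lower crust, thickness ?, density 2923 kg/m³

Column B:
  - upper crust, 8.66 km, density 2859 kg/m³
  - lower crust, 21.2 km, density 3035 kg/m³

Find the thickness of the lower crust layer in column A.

Take the compensation level at the base of the deeper column (depth z_c below the surface of column A) and equate Σ ρ_i t_i down to z_c; mantle fills any gap and the z_c terms cancel.
Column A: 2.53×925.8 + 18×2828 + x×2923 + (z_c − 20.53 − x)×3385
Column B: 4.25×0 + 8.66×2859 + 21.2×3035 + (z_c − 4.25 − 29.86)×3385
The z_c×3385 term appears on both sides and cancels. Collect the known terms of each column as K = Σ(ρt)_known − 3385 × (depth of known layers): K_A = 53246.274 − 3385×20.53 = −16247.776; K_B = 89100.94 − 3385×(4.25 + 29.86) = −26361.41.
Balance: K_A − x×(3385 − 2923) = K_B, so x = (K_A − K_B)/(3385 − 2923) = 10113.6/462 = 21.9 km.

21.9 km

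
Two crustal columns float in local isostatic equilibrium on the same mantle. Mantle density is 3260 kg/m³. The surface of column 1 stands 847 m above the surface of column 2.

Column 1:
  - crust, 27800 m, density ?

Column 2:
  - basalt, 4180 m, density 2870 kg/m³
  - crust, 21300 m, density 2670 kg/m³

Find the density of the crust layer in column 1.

Take the compensation level at the base of the deeper column (depth z_c below the surface of column 1) and equate Σ ρ_i t_i down to z_c; mantle fills any gap and the z_c terms cancel.
Column 1: 27800×ρ + (z_c − 27800)×3260
Column 2: 847×0 + 4180×2870 + 21300×2670 + (z_c − 847 − 25480)×3260
The z_c×3260 term appears on both sides and cancels. Collect the known terms of each column as K = Σ(ρt)_known − 3260 × (depth of known layers): K_1 = 0 − 3260×27800 = −90628000; K_2 = 68867600 − 3260×(847 + 25480) = −16958420.
Balance: K_1 + 27800×ρ = K_2, so ρ = (K_2 − K_1)/27800 = 73669600/27800 = 2650 kg/m³.

2650 kg/m³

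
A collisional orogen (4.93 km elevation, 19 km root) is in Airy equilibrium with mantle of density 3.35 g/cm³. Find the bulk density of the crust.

ρ_c h = (ρ_m − ρ_c) r → ρ_c (h + r) = ρ_m r → ρ_c = ρ_m r / (h + r).
ρ_c = 3.35 × 19 km / (4.93 km + 19 km) = 2.66 g/cm³.

2.66 g/cm³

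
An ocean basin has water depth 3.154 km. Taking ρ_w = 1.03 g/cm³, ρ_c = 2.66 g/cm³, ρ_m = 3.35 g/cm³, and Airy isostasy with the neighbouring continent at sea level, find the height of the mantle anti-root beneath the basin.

7.45 km

Equating mass per unit area of the two columns: replacing crust with seawater at the top is compensated by replacing crust with mantle at the base: d (ρ_c − ρ_w) = a (ρ_m − ρ_c).
a = d (ρ_c − ρ_w)/(ρ_m − ρ_c) = 3.154 km × 1.63/0.69 = 7.45 km.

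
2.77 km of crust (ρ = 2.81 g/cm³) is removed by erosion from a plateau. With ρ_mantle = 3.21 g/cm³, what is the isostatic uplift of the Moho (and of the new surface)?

Unloading: uplift u = e ρ_c/ρ_m = 2.77 km × 2.81/3.21 = 2.42 km.

2.42 km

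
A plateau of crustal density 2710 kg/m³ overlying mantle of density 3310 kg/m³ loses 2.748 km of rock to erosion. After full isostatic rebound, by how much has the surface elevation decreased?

Rebound u = e ρ_c/ρ_m = 2.748 km × 2710/3310 = 2.25 km.
Net surface drop = e − u = 2.748 km − 2.25 km = e (ρ_m − ρ_c)/ρ_m = 0.498 km.

0.498 km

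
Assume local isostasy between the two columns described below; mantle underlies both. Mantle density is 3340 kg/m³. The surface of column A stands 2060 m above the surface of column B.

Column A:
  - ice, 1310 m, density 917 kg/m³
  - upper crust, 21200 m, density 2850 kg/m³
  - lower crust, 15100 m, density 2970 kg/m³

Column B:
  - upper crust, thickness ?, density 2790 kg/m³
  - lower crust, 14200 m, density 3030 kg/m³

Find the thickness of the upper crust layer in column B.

14300 m

Take the compensation level at the base of the deeper column (depth z_c below the surface of column A) and equate Σ ρ_i t_i down to z_c; mantle fills any gap and the z_c terms cancel.
Column A: 1310×917 + 21200×2850 + 15100×2970 + (z_c − 37610)×3340
Column B: 2060×0 + x×2790 + 14200×3030 + (z_c − 2060 − 14200 − x)×3340
The z_c×3340 term appears on both sides and cancels. Collect the known terms of each column as K = Σ(ρt)_known − 3340 × (depth of known layers): K_A = 106468270 − 3340×37610 = −19149130; K_B = 43026000 − 3340×(2060 + 14200) = −11282400.
Balance: K_A = K_B − x×(3340 − 2790), so x = (K_B − K_A)/(3340 − 2790) = 7866730/550 = 14300 m.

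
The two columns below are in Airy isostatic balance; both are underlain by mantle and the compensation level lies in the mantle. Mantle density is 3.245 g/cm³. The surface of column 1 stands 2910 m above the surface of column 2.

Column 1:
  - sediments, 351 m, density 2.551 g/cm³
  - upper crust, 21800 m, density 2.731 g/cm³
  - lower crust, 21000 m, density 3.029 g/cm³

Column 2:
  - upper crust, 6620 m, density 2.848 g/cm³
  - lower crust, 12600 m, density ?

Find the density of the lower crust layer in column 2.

2.93 g/cm³

Take the compensation level at the base of the deeper column (depth z_c below the surface of column 1) and equate Σ ρ_i t_i down to z_c; mantle fills any gap and the z_c terms cancel.
Column 1: 351×2.551 + 21800×2.731 + 21000×3.029 + (z_c − 43151)×3.245
Column 2: 2910×0 + 6620×2.848 + 12600×ρ + (z_c − 2910 − 19220)×3.245
The z_c×3.245 term appears on both sides and cancels. Collect the known terms of each column as K = Σ(ρt)_known − 3.245 × (depth of known layers): K_1 = 124040.201 − 3.245×43151 = −15984.794; K_2 = 18853.76 − 3.245×(2910 + 19220) = −52958.09.
Balance: K_1 = K_2 + 12600×ρ, so ρ = (K_1 − K_2)/12600 = 36973.3/12600 = 2.93 g/cm³.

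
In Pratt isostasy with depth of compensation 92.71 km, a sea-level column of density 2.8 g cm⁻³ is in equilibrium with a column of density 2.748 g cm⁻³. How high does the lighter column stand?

ρ_ref D = ρ (D + h) → h = D (ρ_ref − ρ)/ρ.
h = 92.71 km × (2.8 − 2.748)/2.748 = 1.75 km.

1.75 km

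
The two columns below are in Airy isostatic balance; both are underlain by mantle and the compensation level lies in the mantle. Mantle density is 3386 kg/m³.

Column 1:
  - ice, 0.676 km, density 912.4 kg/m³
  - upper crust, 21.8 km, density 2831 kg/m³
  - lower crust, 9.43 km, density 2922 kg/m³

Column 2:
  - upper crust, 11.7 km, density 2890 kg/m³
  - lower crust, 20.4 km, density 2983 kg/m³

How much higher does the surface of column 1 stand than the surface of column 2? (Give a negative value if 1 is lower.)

1.22 km

For any compensation level in the mantle, the mantle terms cancel and isostasy reduces to e = (Σt_1 − Σt_2) − (Σ(ρt)_1 − Σ(ρt)_2) / ρ_m.
Σt_1 = 31.906 km; Σt_2 = 32.1 km; Σ(ρt)_1 = 89887.0424; Σ(ρt)_2 = 94666.2 (in km·kg/m³).
e = (31.906 − 32.1) − (89887.0424 − 94666.2) / 3386 = 1.22 km.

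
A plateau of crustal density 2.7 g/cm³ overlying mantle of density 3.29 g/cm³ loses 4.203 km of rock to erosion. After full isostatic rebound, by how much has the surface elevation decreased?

Rebound u = e ρ_c/ρ_m = 4.203 km × 2.7/3.29 = 3.449 km.
Net surface drop = e − u = 4.203 km − 3.449 km = e (ρ_m − ρ_c)/ρ_m = 0.754 km.

0.754 km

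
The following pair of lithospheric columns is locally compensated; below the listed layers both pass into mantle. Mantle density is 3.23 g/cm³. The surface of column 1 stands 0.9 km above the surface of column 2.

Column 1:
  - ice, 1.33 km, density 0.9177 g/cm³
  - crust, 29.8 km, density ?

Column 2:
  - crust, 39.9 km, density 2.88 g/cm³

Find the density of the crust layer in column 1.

Take the compensation level at the base of the deeper column (depth z_c below the surface of column 1) and equate Σ ρ_i t_i down to z_c; mantle fills any gap and the z_c terms cancel.
Column 1: 1.33×0.9177 + 29.8×ρ + (z_c − 31.13)×3.23
Column 2: 0.9×0 + 39.9×2.88 + (z_c − 0.9 − 39.9)×3.23
The z_c×3.23 term appears on both sides and cancels. Collect the known terms of each column as K = Σ(ρt)_known − 3.23 × (depth of known layers): K_1 = 1.220541 − 3.23×31.13 = −99.329359; K_2 = 114.912 − 3.23×(0.9 + 39.9) = −16.872.
Balance: K_1 + 29.8×ρ = K_2, so ρ = (K_2 − K_1)/29.8 = 82.4574/29.8 = 2.77 g/cm³.

2.77 g/cm³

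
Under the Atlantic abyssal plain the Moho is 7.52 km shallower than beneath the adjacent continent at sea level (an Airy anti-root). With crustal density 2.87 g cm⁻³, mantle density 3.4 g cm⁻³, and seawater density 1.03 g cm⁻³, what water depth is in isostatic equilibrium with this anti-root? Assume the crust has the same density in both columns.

Replacing a thickness d of crust by seawater at the top must be balanced by replacing crust with mantle at the base: d (ρ_c − ρ_w) = a (ρ_m − ρ_c).
d = a (ρ_m − ρ_c)/(ρ_c − ρ_w) = 7.52 km × 0.53/1.84 = 2.17 km.

2.17 km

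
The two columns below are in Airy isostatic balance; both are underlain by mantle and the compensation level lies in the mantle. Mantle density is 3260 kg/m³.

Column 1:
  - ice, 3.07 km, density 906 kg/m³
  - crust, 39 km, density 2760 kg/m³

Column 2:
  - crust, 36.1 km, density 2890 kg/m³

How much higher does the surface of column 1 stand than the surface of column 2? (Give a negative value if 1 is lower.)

For any compensation level in the mantle, the mantle terms cancel and isostasy reduces to e = (Σt_1 − Σt_2) − (Σ(ρt)_1 − Σ(ρt)_2) / ρ_m.
Σt_1 = 42.07 km; Σt_2 = 36.1 km; Σ(ρt)_1 = 110421.42; Σ(ρt)_2 = 104329 (in km·kg/m³).
e = (42.07 − 36.1) − (110421.42 − 104329) / 3260 = 4.1 km.

4.1 km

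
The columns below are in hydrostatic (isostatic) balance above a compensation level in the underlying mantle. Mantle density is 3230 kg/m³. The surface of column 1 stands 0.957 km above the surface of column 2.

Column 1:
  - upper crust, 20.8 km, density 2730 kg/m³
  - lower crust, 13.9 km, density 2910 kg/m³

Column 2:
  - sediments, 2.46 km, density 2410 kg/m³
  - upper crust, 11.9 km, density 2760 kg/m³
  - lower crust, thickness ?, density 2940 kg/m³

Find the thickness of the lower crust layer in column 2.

14.3 km

Take the compensation level at the base of the deeper column (depth z_c below the surface of column 1) and equate Σ ρ_i t_i down to z_c; mantle fills any gap and the z_c terms cancel.
Column 1: 20.8×2730 + 13.9×2910 + (z_c − 34.7)×3230
Column 2: 0.957×0 + 2.46×2410 + 11.9×2760 + x×2940 + (z_c − 0.957 − 14.36 − x)×3230
The z_c×3230 term appears on both sides and cancels. Collect the known terms of each column as K = Σ(ρt)_known − 3230 × (depth of known layers): K_1 = 97233 − 3230×34.7 = −14848; K_2 = 38772.6 − 3230×(0.957 + 14.36) = −10701.31.
Balance: K_1 = K_2 − x×(3230 − 2940), so x = (K_2 − K_1)/(3230 − 2940) = 4146.69/290 = 14.3 km.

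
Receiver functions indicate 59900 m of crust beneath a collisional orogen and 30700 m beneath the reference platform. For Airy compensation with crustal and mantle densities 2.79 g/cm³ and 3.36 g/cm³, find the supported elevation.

Excess crust Δ = 59900 m − 30700 m = 29200 m, split between elevation h and root r with h + r = Δ.
Airy balance ρ_c h = (ρ_m − ρ_c) r gives r = h ρ_c/(ρ_m − ρ_c), so h (1 + ρ_c/(ρ_m − ρ_c)) = Δ, i.e. h = Δ (ρ_m − ρ_c)/ρ_m.
h = 29200 m × 0.57/3.36 = 4950 m.

4950 m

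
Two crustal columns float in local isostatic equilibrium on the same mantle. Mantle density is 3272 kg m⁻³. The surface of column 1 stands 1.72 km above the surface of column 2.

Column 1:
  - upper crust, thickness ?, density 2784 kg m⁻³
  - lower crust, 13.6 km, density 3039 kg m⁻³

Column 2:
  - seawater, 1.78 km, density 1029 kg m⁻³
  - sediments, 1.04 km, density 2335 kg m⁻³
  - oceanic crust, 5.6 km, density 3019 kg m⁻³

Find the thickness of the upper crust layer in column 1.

18.1 km

Take the compensation level at the base of the deeper column (depth z_c below the surface of column 1) and equate Σ ρ_i t_i down to z_c; mantle fills any gap and the z_c terms cancel.
Column 1: x×2784 + 13.6×3039 + (z_c − 13.6 − x)×3272
Column 2: 1.72×0 + 1.78×1029 + 1.04×2335 + 5.6×3019 + (z_c − 1.72 − 8.42)×3272
The z_c×3272 term appears on both sides and cancels. Collect the known terms of each column as K = Σ(ρt)_known − 3272 × (depth of known layers): K_1 = 41330.4 − 3272×13.6 = −3168.8; K_2 = 21166.42 − 3272×(1.72 + 8.42) = −12011.66.
Balance: K_1 − x×(3272 − 2784) = K_2, so x = (K_1 − K_2)/(3272 − 2784) = 8842.86/488 = 18.1 km.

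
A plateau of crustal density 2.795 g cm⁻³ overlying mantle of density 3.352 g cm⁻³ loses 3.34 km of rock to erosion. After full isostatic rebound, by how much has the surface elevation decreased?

0.555 km

Rebound u = e ρ_c/ρ_m = 3.34 km × 2.795/3.352 = 2.785 km.
Net surface drop = e − u = 3.34 km − 2.785 km = e (ρ_m − ρ_c)/ρ_m = 0.555 km.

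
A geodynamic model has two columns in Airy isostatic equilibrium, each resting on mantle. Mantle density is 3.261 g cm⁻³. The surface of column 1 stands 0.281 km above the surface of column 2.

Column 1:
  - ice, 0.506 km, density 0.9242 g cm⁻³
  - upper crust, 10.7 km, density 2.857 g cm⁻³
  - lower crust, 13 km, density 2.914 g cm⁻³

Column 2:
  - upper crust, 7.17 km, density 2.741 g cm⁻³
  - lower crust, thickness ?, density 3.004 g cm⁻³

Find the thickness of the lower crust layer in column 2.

20.9 km

Take the compensation level at the base of the deeper column (depth z_c below the surface of column 1) and equate Σ ρ_i t_i down to z_c; mantle fills any gap and the z_c terms cancel.
Column 1: 0.506×0.9242 + 10.7×2.857 + 13×2.914 + (z_c − 24.206)×3.261
Column 2: 0.281×0 + 7.17×2.741 + x×3.004 + (z_c − 0.281 − 7.17 − x)×3.261
The z_c×3.261 term appears on both sides and cancels. Collect the known terms of each column as K = Σ(ρt)_known − 3.261 × (depth of known layers): K_1 = 68.9195452 − 3.261×24.206 = −10.0162208; K_2 = 19.65297 − 3.261×(0.281 + 7.17) = −4.644741.
Balance: K_1 = K_2 − x×(3.261 − 3.004), so x = (K_2 − K_1)/(3.261 − 3.004) = 5.37148/0.257 = 20.9 km.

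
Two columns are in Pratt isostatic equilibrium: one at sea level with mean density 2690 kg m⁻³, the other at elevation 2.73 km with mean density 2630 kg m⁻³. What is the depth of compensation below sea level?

ρ_ref D = ρ (D + h) → D (ρ_ref − ρ) = ρ h.
D = ρ h/(ρ_ref − ρ) = 2630 × 2.73 km/(2690 − 2630) = 120 km.

120 km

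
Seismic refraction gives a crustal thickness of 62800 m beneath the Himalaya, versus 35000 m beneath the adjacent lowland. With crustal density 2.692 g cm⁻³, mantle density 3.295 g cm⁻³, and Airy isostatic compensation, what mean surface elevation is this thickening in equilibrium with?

Excess crust Δ = 62800 m − 35000 m = 27800 m, split between elevation h and root r with h + r = Δ.
Airy balance ρ_c h = (ρ_m − ρ_c) r gives r = h ρ_c/(ρ_m − ρ_c), so h (1 + ρ_c/(ρ_m − ρ_c)) = Δ, i.e. h = Δ (ρ_m − ρ_c)/ρ_m.
h = 27800 m × 0.603/3.295 = 5090 m.

5090 m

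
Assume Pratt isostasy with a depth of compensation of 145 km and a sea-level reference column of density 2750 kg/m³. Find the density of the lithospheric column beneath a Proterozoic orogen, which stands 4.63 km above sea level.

2660 kg/m³

Pratt balance: ρ_ref D = ρ (D + h).
ρ = ρ_ref D/(D + h) = 2750 × 145 km/(145 km + 4.63 km) = 2660 kg/m³.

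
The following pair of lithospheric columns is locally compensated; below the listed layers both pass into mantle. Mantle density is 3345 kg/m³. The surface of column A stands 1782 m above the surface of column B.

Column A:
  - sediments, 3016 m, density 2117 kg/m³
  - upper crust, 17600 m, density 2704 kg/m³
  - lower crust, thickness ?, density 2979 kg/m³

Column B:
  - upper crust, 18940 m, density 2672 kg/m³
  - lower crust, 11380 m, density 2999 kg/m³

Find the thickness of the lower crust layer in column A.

Take the compensation level at the base of the deeper column (depth z_c below the surface of column A) and equate Σ ρ_i t_i down to z_c; mantle fills any gap and the z_c terms cancel.
Column A: 3016×2117 + 17600×2704 + x×2979 + (z_c − 20616 − x)×3345
Column B: 1782×0 + 18940×2672 + 11380×2999 + (z_c − 1782 − 30320)×3345
The z_c×3345 term appears on both sides and cancels. Collect the known terms of each column as K = Σ(ρt)_known − 3345 × (depth of known layers): K_A = 53975272 − 3345×20616 = −14985248; K_B = 84736300 − 3345×(1782 + 30320) = −22644890.
Balance: K_A − x×(3345 − 2979) = K_B, so x = (K_A − K_B)/(3345 − 2979) = 7659640/366 = 20900 m.

20900 m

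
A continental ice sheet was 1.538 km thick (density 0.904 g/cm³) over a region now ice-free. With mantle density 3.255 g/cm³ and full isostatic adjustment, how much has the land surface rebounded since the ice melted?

0.427 km

Removing the load lets mantle flow back in; uplift u satisfies ρ_ice t = ρ_m u.
u = t ρ_ice/ρ_m = 1.538 km × 0.904/3.255 = 0.427 km.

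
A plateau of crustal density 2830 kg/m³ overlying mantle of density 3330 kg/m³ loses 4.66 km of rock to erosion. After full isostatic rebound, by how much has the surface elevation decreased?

Rebound u = e ρ_c/ρ_m = 4.66 km × 2830/3330 = 3.96 km.
Net surface drop = e − u = 4.66 km − 3.96 km = e (ρ_m − ρ_c)/ρ_m = 0.7 km.

0.7 km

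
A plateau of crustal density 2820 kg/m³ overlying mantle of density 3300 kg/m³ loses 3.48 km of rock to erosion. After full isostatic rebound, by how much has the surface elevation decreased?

0.506 km

Rebound u = e ρ_c/ρ_m = 3.48 km × 2820/3300 = 2.974 km.
Net surface drop = e − u = 3.48 km − 2.974 km = e (ρ_m − ρ_c)/ρ_m = 0.506 km.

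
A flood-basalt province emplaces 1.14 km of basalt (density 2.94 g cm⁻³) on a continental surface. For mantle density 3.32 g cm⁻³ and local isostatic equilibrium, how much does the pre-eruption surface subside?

Subaerial loading: s = t ρ_load / ρ_m.
s = 1.14 km × 2.94/3.32 = 1.01 km.

1.01 km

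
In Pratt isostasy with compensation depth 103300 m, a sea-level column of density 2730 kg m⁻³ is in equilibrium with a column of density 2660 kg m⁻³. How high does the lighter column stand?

2720 m

ρ_ref D = ρ (D + h) → h = D (ρ_ref − ρ)/ρ.
h = 103300 m × (2730 − 2660)/2660 = 2720 m.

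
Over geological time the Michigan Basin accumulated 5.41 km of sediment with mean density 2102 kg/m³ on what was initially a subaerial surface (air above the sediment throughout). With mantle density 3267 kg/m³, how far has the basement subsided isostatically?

3.48 km

Subaerial load: s = t ρ_sed / ρ_m = 5.41 km × 2102/3267 = 3.48 km.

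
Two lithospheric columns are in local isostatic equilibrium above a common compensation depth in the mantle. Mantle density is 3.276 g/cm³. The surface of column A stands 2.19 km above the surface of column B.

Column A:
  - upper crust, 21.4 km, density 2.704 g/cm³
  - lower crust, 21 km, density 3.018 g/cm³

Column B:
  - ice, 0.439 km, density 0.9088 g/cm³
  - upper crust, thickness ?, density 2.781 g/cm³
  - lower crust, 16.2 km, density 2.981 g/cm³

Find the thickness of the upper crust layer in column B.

9.43 km

Take the compensation level at the base of the deeper column (depth z_c below the surface of column A) and equate Σ ρ_i t_i down to z_c; mantle fills any gap and the z_c terms cancel.
Column A: 21.4×2.704 + 21×3.018 + (z_c − 42.4)×3.276
Column B: 2.19×0 + 0.439×0.9088 + x×2.781 + 16.2×2.981 + (z_c − 2.19 − 16.639 − x)×3.276
The z_c×3.276 term appears on both sides and cancels. Collect the known terms of each column as K = Σ(ρt)_known − 3.276 × (depth of known layers): K_A = 121.2436 − 3.276×42.4 = −17.6588; K_B = 48.6911632 − 3.276×(2.19 + 16.639) = −12.9926408.
Balance: K_A = K_B − x×(3.276 − 2.781), so x = (K_B − K_A)/(3.276 − 2.781) = 4.66616/0.495 = 9.43 km.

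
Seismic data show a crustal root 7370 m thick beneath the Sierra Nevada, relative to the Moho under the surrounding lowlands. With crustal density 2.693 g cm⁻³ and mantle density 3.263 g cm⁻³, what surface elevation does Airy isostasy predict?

Equating mass per unit area of the two columns: ρ_c h = (ρ_m − ρ_c) r.
h = r (ρ_m − ρ_c) / ρ_c = 7370 m × (3.263 − 2.693) / 2.693 = 1560 m.

1560 m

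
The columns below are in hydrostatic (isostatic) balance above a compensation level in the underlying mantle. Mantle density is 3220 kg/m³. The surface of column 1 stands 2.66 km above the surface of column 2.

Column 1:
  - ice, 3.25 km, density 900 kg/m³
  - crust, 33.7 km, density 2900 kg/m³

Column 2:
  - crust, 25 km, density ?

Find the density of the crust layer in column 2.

2830 kg/m³

Take the compensation level at the base of the deeper column (depth z_c below the surface of column 1) and equate Σ ρ_i t_i down to z_c; mantle fills any gap and the z_c terms cancel.
Column 1: 3.25×900 + 33.7×2900 + (z_c − 36.95)×3220
Column 2: 2.66×0 + 25×ρ + (z_c − 2.66 − 25)×3220
The z_c×3220 term appears on both sides and cancels. Collect the known terms of each column as K = Σ(ρt)_known − 3220 × (depth of known layers): K_1 = 100655 − 3220×36.95 = −18324; K_2 = 0 − 3220×(2.66 + 25) = −89065.2.
Balance: K_1 = K_2 + 25×ρ, so ρ = (K_1 − K_2)/25 = 70741.2/25 = 2830 kg/m³.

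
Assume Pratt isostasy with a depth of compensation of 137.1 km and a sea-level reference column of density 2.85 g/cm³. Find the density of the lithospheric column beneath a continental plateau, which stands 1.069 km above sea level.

Pratt balance: ρ_ref D = ρ (D + h).
ρ = ρ_ref D/(D + h) = 2.85 × 137.1 km/(137.1 km + 1.069 km) = 2.83 g/cm³.

2.83 g/cm³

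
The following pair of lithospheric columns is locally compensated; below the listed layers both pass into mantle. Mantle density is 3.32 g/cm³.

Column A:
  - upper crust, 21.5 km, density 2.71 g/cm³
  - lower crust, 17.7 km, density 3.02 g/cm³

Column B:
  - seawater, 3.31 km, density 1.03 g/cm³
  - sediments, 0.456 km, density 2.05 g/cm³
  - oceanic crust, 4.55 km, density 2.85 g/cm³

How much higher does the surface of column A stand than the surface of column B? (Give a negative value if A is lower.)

For any compensation level in the mantle, the mantle terms cancel and isostasy reduces to e = (Σt_A − Σt_B) − (Σ(ρt)_A − Σ(ρt)_B) / ρ_m.
Σt_A = 39.2 km; Σt_B = 8.316 km; Σ(ρt)_A = 111.719; Σ(ρt)_B = 17.3116 (in km·g/cm³).
e = (39.2 − 8.316) − (111.719 − 17.3116) / 3.32 = 2.45 km.

2.45 km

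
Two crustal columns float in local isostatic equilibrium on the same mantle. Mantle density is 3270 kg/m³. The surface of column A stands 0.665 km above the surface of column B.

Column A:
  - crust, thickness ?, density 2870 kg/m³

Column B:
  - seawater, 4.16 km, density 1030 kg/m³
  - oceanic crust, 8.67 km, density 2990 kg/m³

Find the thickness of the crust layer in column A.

Take the compensation level at the base of the deeper column (depth z_c below the surface of column A) and equate Σ ρ_i t_i down to z_c; mantle fills any gap and the z_c terms cancel.
Column A: x×2870 + (z_c − 0 − x)×3270
Column B: 0.665×0 + 4.16×1030 + 8.67×2990 + (z_c − 0.665 − 12.83)×3270
The z_c×3270 term appears on both sides and cancels. Collect the known terms of each column as K = Σ(ρt)_known − 3270 × (depth of known layers): K_A = 0 − 3270×0 = 0; K_B = 30208.1 − 3270×(0.665 + 12.83) = −13920.55.
Balance: K_A − x×(3270 − 2870) = K_B, so x = (K_A − K_B)/(3270 − 2870) = 13920.6/400 = 34.8 km.

34.8 km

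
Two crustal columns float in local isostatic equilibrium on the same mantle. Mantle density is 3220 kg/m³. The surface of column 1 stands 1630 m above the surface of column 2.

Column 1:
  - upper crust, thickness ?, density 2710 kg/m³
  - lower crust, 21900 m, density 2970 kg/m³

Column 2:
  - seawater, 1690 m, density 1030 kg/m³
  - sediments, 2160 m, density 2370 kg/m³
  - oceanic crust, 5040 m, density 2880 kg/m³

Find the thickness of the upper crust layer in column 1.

Take the compensation level at the base of the deeper column (depth z_c below the surface of column 1) and equate Σ ρ_i t_i down to z_c; mantle fills any gap and the z_c terms cancel.
Column 1: x×2710 + 21900×2970 + (z_c − 21900 − x)×3220
Column 2: 1630×0 + 1690×1030 + 2160×2370 + 5040×2880 + (z_c − 1630 − 8890)×3220
The z_c×3220 term appears on both sides and cancels. Collect the known terms of each column as K = Σ(ρt)_known − 3220 × (depth of known layers): K_1 = 65043000 − 3220×21900 = −5475000; K_2 = 21375100 − 3220×(1630 + 8890) = −12499300.
Balance: K_1 − x×(3220 − 2710) = K_2, so x = (K_1 − K_2)/(3220 − 2710) = 7024300/510 = 13800 m.

13800 m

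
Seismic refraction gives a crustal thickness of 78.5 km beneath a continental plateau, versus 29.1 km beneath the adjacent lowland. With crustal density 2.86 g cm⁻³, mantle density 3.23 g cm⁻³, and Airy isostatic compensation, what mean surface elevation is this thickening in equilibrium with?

5.66 km

Excess crust Δ = 78.5 km − 29.1 km = 49.4 km, split between elevation h and root r with h + r = Δ.
Airy balance ρ_c h = (ρ_m − ρ_c) r gives r = h ρ_c/(ρ_m − ρ_c), so h (1 + ρ_c/(ρ_m − ρ_c)) = Δ, i.e. h = Δ (ρ_m − ρ_c)/ρ_m.
h = 49.4 km × 0.37/3.23 = 5.66 km.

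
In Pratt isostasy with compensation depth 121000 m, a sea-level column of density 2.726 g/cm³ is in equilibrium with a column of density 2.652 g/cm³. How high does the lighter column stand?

3380 m

ρ_ref D = ρ (D + h) → h = D (ρ_ref − ρ)/ρ.
h = 121000 m × (2.726 − 2.652)/2.652 = 3380 m.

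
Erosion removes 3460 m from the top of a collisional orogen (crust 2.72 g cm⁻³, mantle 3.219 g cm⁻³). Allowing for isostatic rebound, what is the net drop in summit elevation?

Rebound u = e ρ_c/ρ_m = 3460 m × 2.72/3.219 = 2924 m.
Net surface drop = e − u = 3460 m − 2924 m = e (ρ_m − ρ_c)/ρ_m = 536 m.

536 m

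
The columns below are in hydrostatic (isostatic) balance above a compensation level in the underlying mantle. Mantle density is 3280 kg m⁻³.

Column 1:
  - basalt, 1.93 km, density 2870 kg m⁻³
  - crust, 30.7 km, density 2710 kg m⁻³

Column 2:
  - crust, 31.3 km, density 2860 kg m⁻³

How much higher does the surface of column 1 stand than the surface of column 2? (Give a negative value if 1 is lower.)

For any compensation level in the mantle, the mantle terms cancel and isostasy reduces to e = (Σt_1 − Σt_2) − (Σ(ρt)_1 − Σ(ρt)_2) / ρ_m.
Σt_1 = 32.63 km; Σt_2 = 31.3 km; Σ(ρt)_1 = 88736.1; Σ(ρt)_2 = 89518 (in km·kg m⁻³).
e = (32.63 − 31.3) − (88736.1 − 89518) / 3280 = 1.57 km.

1.57 km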